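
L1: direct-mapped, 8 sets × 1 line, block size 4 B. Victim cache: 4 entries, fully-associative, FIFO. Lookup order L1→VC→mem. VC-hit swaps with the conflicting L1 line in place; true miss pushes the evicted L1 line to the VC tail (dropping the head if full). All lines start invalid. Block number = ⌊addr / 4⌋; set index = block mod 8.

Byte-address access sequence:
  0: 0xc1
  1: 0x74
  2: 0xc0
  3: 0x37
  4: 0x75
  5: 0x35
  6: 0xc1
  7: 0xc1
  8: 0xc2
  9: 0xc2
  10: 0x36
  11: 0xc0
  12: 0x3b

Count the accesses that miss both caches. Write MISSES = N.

MISSES = 4

#0 0xc1→b48/s0 MISS; vc=[]
#1 0x74→b29/s5 MISS; vc=[]
#2 0xc0→b48/s0 L1-HIT; vc=[]
#3 0x37→b13/s5 MISS; vc=[29]
#4 0x75→b29/s5 VC-HIT; vc=[13]
#5 0x35→b13/s5 VC-HIT; vc=[29]
#6 0xc1→b48/s0 L1-HIT; vc=[29]
#7 0xc1→b48/s0 L1-HIT; vc=[29]
#8 0xc2→b48/s0 L1-HIT; vc=[29]
#9 0xc2→b48/s0 L1-HIT; vc=[29]
#10 0x36→b13/s5 L1-HIT; vc=[29]
#11 0xc0→b48/s0 L1-HIT; vc=[29]
#12 0x3b→b14/s6 MISS; vc=[29]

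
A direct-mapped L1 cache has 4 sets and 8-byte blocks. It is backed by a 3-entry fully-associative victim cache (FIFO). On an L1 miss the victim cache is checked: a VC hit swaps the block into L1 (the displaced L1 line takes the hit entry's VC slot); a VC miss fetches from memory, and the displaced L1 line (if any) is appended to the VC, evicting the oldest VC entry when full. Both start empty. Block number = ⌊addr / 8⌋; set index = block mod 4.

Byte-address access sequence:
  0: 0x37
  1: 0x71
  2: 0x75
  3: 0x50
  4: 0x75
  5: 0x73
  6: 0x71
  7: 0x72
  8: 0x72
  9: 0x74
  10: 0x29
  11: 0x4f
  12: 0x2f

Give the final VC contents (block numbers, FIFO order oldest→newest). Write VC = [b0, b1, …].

0: 0x37 (blk 6, set 2) → MISS  vc=[]
1: 0x71 (blk 14, set 2) → MISS  vc=[6]
2: 0x75 (blk 14, set 2) → L1-HIT  vc=[6]
3: 0x50 (blk 10, set 2) → MISS  vc=[6, 14]
4: 0x75 (blk 14, set 2) → VC-HIT  vc=[6, 10]
5: 0x73 (blk 14, set 2) → L1-HIT  vc=[6, 10]
6: 0x71 (blk 14, set 2) → L1-HIT  vc=[6, 10]
7: 0x72 (blk 14, set 2) → L1-HIT  vc=[6, 10]
8: 0x72 (blk 14, set 2) → L1-HIT  vc=[6, 10]
9: 0x74 (blk 14, set 2) → L1-HIT  vc=[6, 10]
10: 0x29 (blk 5, set 1) → MISS  vc=[6, 10]
11: 0x4f (blk 9, set 1) → MISS  vc=[6, 10, 5]
12: 0x2f (blk 5, set 1) → VC-HIT  vc=[6, 10, 9]

VC = [6, 10, 9]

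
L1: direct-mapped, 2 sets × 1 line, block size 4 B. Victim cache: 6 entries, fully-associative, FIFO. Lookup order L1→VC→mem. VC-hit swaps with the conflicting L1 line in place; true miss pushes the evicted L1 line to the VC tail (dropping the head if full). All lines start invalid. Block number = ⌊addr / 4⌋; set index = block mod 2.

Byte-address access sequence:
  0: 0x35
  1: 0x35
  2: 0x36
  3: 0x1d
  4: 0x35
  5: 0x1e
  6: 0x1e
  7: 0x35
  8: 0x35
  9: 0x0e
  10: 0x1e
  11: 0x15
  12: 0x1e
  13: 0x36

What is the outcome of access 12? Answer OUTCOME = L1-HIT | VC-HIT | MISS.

OUTCOME = VC-HIT

#0 0x35→b13/s1 MISS; vc=[]
#1 0x35→b13/s1 L1-HIT; vc=[]
#2 0x36→b13/s1 L1-HIT; vc=[]
#3 0x1d→b7/s1 MISS; vc=[13]
#4 0x35→b13/s1 VC-HIT; vc=[7]
#5 0x1e→b7/s1 VC-HIT; vc=[13]
#6 0x1e→b7/s1 L1-HIT; vc=[13]
#7 0x35→b13/s1 VC-HIT; vc=[7]
#8 0x35→b13/s1 L1-HIT; vc=[7]
#9 0xe→b3/s1 MISS; vc=[7,13]
#10 0x1e→b7/s1 VC-HIT; vc=[3,13]
#11 0x15→b5/s1 MISS; vc=[3,13,7]
#12 0x1e→b7/s1 VC-HIT; vc=[3,13,5]
#13 0x36→b13/s1 VC-HIT; vc=[3,7,5]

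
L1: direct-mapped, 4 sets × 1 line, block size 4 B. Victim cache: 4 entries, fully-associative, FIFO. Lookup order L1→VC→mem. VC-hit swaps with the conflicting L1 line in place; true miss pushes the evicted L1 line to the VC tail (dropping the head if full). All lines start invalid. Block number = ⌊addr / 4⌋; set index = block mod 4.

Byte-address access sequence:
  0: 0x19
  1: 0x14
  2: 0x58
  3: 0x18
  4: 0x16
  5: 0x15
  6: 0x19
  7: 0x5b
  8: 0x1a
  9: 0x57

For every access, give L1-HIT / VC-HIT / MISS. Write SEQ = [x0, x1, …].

  [0] addr=0x19 blk=6 s=2: MISS | VC []
  [1] addr=0x14 blk=5 s=1: MISS | VC []
  [2] addr=0x58 blk=22 s=2: MISS | VC [6]
  [3] addr=0x18 blk=6 s=2: VC-HIT | VC [22]
  [4] addr=0x16 blk=5 s=1: L1-HIT | VC [22]
  [5] addr=0x15 blk=5 s=1: L1-HIT | VC [22]
  [6] addr=0x19 blk=6 s=2: L1-HIT | VC [22]
  [7] addr=0x5b blk=22 s=2: VC-HIT | VC [6]
  [8] addr=0x1a blk=6 s=2: VC-HIT | VC [22]
  [9] addr=0x57 blk=21 s=1: MISS | VC [22, 5]

SEQ = [MISS, MISS, MISS, VC-HIT, L1-HIT, L1-HIT, L1-HIT, VC-HIT, VC-HIT, MISS]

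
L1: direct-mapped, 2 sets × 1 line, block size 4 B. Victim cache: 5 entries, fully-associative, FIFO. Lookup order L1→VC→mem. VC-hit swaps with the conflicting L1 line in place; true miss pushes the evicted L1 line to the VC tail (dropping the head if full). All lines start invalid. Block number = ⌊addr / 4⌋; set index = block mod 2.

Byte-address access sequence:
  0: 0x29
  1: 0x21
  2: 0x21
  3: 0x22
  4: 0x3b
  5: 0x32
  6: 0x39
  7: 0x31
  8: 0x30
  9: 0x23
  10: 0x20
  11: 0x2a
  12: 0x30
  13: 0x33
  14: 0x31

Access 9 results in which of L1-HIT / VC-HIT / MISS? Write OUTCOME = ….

0: 0x29 (blk 10, set 0) → MISS  vc=[]
1: 0x21 (blk 8, set 0) → MISS  vc=[10]
2: 0x21 (blk 8, set 0) → L1-HIT  vc=[10]
3: 0x22 (blk 8, set 0) → L1-HIT  vc=[10]
4: 0x3b (blk 14, set 0) → MISS  vc=[10, 8]
5: 0x32 (blk 12, set 0) → MISS  vc=[10, 8, 14]
6: 0x39 (blk 14, set 0) → VC-HIT  vc=[10, 8, 12]
7: 0x31 (blk 12, set 0) → VC-HIT  vc=[10, 8, 14]
8: 0x30 (blk 12, set 0) → L1-HIT  vc=[10, 8, 14]
9: 0x23 (blk 8, set 0) → VC-HIT  vc=[10, 12, 14]
10: 0x20 (blk 8, set 0) → L1-HIT  vc=[10, 12, 14]
11: 0x2a (blk 10, set 0) → VC-HIT  vc=[8, 12, 14]
12: 0x30 (blk 12, set 0) → VC-HIT  vc=[8, 10, 14]
13: 0x33 (blk 12, set 0) → L1-HIT  vc=[8, 10, 14]
14: 0x31 (blk 12, set 0) → L1-HIT  vc=[8, 10, 14]

OUTCOME = VC-HIT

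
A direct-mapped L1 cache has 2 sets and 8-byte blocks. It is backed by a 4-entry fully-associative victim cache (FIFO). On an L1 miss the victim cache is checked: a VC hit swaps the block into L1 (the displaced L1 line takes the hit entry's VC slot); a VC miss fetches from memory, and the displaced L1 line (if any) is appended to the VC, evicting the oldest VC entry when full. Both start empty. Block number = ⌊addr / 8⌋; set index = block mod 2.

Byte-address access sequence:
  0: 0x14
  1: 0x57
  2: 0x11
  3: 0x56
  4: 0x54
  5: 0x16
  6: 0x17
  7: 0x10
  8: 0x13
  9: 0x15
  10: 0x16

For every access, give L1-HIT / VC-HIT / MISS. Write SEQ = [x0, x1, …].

#0 0x14→b2/s0 MISS; vc=[]
#1 0x57→b10/s0 MISS; vc=[2]
#2 0x11→b2/s0 VC-HIT; vc=[10]
#3 0x56→b10/s0 VC-HIT; vc=[2]
#4 0x54→b10/s0 L1-HIT; vc=[2]
#5 0x16→b2/s0 VC-HIT; vc=[10]
#6 0x17→b2/s0 L1-HIT; vc=[10]
#7 0x10→b2/s0 L1-HIT; vc=[10]
#8 0x13→b2/s0 L1-HIT; vc=[10]
#9 0x15→b2/s0 L1-HIT; vc=[10]
#10 0x16→b2/s0 L1-HIT; vc=[10]

SEQ = [MISS, MISS, VC-HIT, VC-HIT, L1-HIT, VC-HIT, L1-HIT, L1-HIT, L1-HIT, L1-HIT, L1-HIT]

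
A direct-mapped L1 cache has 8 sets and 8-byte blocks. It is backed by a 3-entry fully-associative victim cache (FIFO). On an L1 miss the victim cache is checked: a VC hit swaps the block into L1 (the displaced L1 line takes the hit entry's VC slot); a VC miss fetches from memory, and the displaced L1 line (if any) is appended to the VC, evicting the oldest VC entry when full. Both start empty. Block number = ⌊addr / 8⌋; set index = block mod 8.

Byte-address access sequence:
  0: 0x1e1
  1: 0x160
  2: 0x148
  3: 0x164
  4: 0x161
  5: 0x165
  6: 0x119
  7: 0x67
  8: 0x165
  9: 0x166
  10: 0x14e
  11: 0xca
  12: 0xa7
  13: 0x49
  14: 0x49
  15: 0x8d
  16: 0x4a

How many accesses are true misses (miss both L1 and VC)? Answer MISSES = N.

  [0] addr=0x1e1 blk=60 s=4: MISS | VC []
  [1] addr=0x160 blk=44 s=4: MISS | VC [60]
  [2] addr=0x148 blk=41 s=1: MISS | VC [60]
  [3] addr=0x164 blk=44 s=4: L1-HIT | VC [60]
  [4] addr=0x161 blk=44 s=4: L1-HIT | VC [60]
  [5] addr=0x165 blk=44 s=4: L1-HIT | VC [60]
  [6] addr=0x119 blk=35 s=3: MISS | VC [60]
  [7] addr=0x67 blk=12 s=4: MISS | VC [60, 44]
  [8] addr=0x165 blk=44 s=4: VC-HIT | VC [60, 12]
  [9] addr=0x166 blk=44 s=4: L1-HIT | VC [60, 12]
  [10] addr=0x14e blk=41 s=1: L1-HIT | VC [60, 12]
  [11] addr=0xca blk=25 s=1: MISS | VC [60, 12, 41]
  [12] addr=0xa7 blk=20 s=4: MISS | VC [12, 41, 44]
  [13] addr=0x49 blk=9 s=1: MISS | VC [41, 44, 25]
  [14] addr=0x49 blk=9 s=1: L1-HIT | VC [41, 44, 25]
  [15] addr=0x8d blk=17 s=1: MISS | VC [44, 25, 9]
  [16] addr=0x4a blk=9 s=1: VC-HIT | VC [44, 25, 17]

MISSES = 9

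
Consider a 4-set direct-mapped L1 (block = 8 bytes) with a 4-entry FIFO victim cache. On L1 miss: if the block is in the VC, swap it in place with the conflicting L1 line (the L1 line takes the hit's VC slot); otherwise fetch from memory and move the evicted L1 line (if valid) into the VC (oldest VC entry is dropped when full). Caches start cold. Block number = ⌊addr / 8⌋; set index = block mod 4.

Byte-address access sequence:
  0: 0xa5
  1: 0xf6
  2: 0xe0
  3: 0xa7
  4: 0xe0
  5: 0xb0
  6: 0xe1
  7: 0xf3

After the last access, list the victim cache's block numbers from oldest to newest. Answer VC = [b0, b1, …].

0: 0xa5 (blk 20, set 0) → MISS  vc=[]
1: 0xf6 (blk 30, set 2) → MISS  vc=[]
2: 0xe0 (blk 28, set 0) → MISS  vc=[20]
3: 0xa7 (blk 20, set 0) → VC-HIT  vc=[28]
4: 0xe0 (blk 28, set 0) → VC-HIT  vc=[20]
5: 0xb0 (blk 22, set 2) → MISS  vc=[20, 30]
6: 0xe1 (blk 28, set 0) → L1-HIT  vc=[20, 30]
7: 0xf3 (blk 30, set 2) → VC-HIT  vc=[20, 22]

VC = [20, 22]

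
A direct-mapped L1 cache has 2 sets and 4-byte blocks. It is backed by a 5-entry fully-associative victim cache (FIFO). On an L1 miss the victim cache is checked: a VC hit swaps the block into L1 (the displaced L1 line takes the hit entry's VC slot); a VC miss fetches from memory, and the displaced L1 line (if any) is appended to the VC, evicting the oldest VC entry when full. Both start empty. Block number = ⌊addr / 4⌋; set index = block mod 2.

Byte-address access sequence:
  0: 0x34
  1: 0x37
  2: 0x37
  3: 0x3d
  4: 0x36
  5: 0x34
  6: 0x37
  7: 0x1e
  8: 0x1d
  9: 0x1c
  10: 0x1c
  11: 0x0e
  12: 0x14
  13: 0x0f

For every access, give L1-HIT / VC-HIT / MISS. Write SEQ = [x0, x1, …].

0: 0x34 (blk 13, set 1) → MISS  vc=[]
1: 0x37 (blk 13, set 1) → L1-HIT  vc=[]
2: 0x37 (blk 13, set 1) → L1-HIT  vc=[]
3: 0x3d (blk 15, set 1) → MISS  vc=[13]
4: 0x36 (blk 13, set 1) → VC-HIT  vc=[15]
5: 0x34 (blk 13, set 1) → L1-HIT  vc=[15]
6: 0x37 (blk 13, set 1) → L1-HIT  vc=[15]
7: 0x1e (blk 7, set 1) → MISS  vc=[15, 13]
8: 0x1d (blk 7, set 1) → L1-HIT  vc=[15, 13]
9: 0x1c (blk 7, set 1) → L1-HIT  vc=[15, 13]
10: 0x1c (blk 7, set 1) → L1-HIT  vc=[15, 13]
11: 0xe (blk 3, set 1) → MISS  vc=[15, 13, 7]
12: 0x14 (blk 5, set 1) → MISS  vc=[15, 13, 7, 3]
13: 0xf (blk 3, set 1) → VC-HIT  vc=[15, 13, 7, 5]

SEQ = [MISS, L1-HIT, L1-HIT, MISS, VC-HIT, L1-HIT, L1-HIT, MISS, L1-HIT, L1-HIT, L1-HIT, MISS, MISS, VC-HIT]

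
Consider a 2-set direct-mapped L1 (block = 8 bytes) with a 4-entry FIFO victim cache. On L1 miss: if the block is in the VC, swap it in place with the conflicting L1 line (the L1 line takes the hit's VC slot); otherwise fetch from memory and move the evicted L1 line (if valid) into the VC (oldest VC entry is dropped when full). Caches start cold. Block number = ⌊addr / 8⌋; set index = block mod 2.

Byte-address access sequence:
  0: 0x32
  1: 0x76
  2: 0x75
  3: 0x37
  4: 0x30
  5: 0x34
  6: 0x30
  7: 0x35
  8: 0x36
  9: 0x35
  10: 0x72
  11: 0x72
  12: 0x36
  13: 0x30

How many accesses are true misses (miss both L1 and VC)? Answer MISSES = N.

MISSES = 2

  [0] addr=0x32 blk=6 s=0: MISS | VC []
  [1] addr=0x76 blk=14 s=0: MISS | VC [6]
  [2] addr=0x75 blk=14 s=0: L1-HIT | VC [6]
  [3] addr=0x37 blk=6 s=0: VC-HIT | VC [14]
  [4] addr=0x30 blk=6 s=0: L1-HIT | VC [14]
  [5] addr=0x34 blk=6 s=0: L1-HIT | VC [14]
  [6] addr=0x30 blk=6 s=0: L1-HIT | VC [14]
  [7] addr=0x35 blk=6 s=0: L1-HIT | VC [14]
  [8] addr=0x36 blk=6 s=0: L1-HIT | VC [14]
  [9] addr=0x35 blk=6 s=0: L1-HIT | VC [14]
  [10] addr=0x72 blk=14 s=0: VC-HIT | VC [6]
  [11] addr=0x72 blk=14 s=0: L1-HIT | VC [6]
  [12] addr=0x36 blk=6 s=0: VC-HIT | VC [14]
  [13] addr=0x30 blk=6 s=0: L1-HIT | VC [14]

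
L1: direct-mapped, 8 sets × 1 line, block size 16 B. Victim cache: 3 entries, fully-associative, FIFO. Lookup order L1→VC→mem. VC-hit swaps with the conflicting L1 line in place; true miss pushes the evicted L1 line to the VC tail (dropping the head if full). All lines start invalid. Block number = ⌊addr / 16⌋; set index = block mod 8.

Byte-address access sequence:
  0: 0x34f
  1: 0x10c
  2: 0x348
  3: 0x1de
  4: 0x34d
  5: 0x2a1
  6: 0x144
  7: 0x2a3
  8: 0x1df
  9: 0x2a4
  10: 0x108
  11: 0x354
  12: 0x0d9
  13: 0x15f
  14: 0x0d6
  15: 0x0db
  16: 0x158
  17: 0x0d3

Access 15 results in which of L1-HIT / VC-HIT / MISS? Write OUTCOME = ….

OUTCOME = L1-HIT

0: 0x34f (blk 52, set 4) → MISS  vc=[]
1: 0x10c (blk 16, set 0) → MISS  vc=[]
2: 0x348 (blk 52, set 4) → L1-HIT  vc=[]
3: 0x1de (blk 29, set 5) → MISS  vc=[]
4: 0x34d (blk 52, set 4) → L1-HIT  vc=[]
5: 0x2a1 (blk 42, set 2) → MISS  vc=[]
6: 0x144 (blk 20, set 4) → MISS  vc=[52]
7: 0x2a3 (blk 42, set 2) → L1-HIT  vc=[52]
8: 0x1df (blk 29, set 5) → L1-HIT  vc=[52]
9: 0x2a4 (blk 42, set 2) → L1-HIT  vc=[52]
10: 0x108 (blk 16, set 0) → L1-HIT  vc=[52]
11: 0x354 (blk 53, set 5) → MISS  vc=[52, 29]
12: 0xd9 (blk 13, set 5) → MISS  vc=[52, 29, 53]
13: 0x15f (blk 21, set 5) → MISS  vc=[29, 53, 13]
14: 0xd6 (blk 13, set 5) → VC-HIT  vc=[29, 53, 21]
15: 0xdb (blk 13, set 5) → L1-HIT  vc=[29, 53, 21]
16: 0x158 (blk 21, set 5) → VC-HIT  vc=[29, 53, 13]
17: 0xd3 (blk 13, set 5) → VC-HIT  vc=[29, 53, 21]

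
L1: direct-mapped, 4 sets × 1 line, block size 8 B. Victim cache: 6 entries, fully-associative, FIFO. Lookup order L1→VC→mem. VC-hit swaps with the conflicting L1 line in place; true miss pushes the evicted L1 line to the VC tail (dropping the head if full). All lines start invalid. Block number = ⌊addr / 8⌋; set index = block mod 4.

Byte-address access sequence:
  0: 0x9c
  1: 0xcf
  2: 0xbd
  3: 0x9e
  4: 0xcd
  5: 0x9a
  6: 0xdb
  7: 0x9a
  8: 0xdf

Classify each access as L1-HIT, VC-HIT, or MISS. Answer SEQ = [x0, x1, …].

SEQ = [MISS, MISS, MISS, VC-HIT, L1-HIT, L1-HIT, MISS, VC-HIT, VC-HIT]

0: 0x9c (blk 19, set 3) → MISS  vc=[]
1: 0xcf (blk 25, set 1) → MISS  vc=[]
2: 0xbd (blk 23, set 3) → MISS  vc=[19]
3: 0x9e (blk 19, set 3) → VC-HIT  vc=[23]
4: 0xcd (blk 25, set 1) → L1-HIT  vc=[23]
5: 0x9a (blk 19, set 3) → L1-HIT  vc=[23]
6: 0xdb (blk 27, set 3) → MISS  vc=[23, 19]
7: 0x9a (blk 19, set 3) → VC-HIT  vc=[23, 27]
8: 0xdf (blk 27, set 3) → VC-HIT  vc=[23, 19]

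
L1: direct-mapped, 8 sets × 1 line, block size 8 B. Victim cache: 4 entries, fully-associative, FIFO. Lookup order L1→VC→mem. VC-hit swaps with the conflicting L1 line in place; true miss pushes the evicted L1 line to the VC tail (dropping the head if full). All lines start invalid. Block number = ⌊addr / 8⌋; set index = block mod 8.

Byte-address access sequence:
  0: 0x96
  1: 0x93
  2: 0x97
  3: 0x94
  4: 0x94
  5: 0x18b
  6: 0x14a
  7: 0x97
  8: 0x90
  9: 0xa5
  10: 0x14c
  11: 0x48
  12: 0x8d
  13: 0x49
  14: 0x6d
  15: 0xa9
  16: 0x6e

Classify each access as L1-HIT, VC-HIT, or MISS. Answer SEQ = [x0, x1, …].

SEQ = [MISS, L1-HIT, L1-HIT, L1-HIT, L1-HIT, MISS, MISS, L1-HIT, L1-HIT, MISS, L1-HIT, MISS, MISS, VC-HIT, MISS, MISS, VC-HIT]

0: 0x96 (blk 18, set 2) → MISS  vc=[]
1: 0x93 (blk 18, set 2) → L1-HIT  vc=[]
2: 0x97 (blk 18, set 2) → L1-HIT  vc=[]
3: 0x94 (blk 18, set 2) → L1-HIT  vc=[]
4: 0x94 (blk 18, set 2) → L1-HIT  vc=[]
5: 0x18b (blk 49, set 1) → MISS  vc=[]
6: 0x14a (blk 41, set 1) → MISS  vc=[49]
7: 0x97 (blk 18, set 2) → L1-HIT  vc=[49]
8: 0x90 (blk 18, set 2) → L1-HIT  vc=[49]
9: 0xa5 (blk 20, set 4) → MISS  vc=[49]
10: 0x14c (blk 41, set 1) → L1-HIT  vc=[49]
11: 0x48 (blk 9, set 1) → MISS  vc=[49, 41]
12: 0x8d (blk 17, set 1) → MISS  vc=[49, 41, 9]
13: 0x49 (blk 9, set 1) → VC-HIT  vc=[49, 41, 17]
14: 0x6d (blk 13, set 5) → MISS  vc=[49, 41, 17]
15: 0xa9 (blk 21, set 5) → MISS  vc=[49, 41, 17, 13]
16: 0x6e (blk 13, set 5) → VC-HIT  vc=[49, 41, 17, 21]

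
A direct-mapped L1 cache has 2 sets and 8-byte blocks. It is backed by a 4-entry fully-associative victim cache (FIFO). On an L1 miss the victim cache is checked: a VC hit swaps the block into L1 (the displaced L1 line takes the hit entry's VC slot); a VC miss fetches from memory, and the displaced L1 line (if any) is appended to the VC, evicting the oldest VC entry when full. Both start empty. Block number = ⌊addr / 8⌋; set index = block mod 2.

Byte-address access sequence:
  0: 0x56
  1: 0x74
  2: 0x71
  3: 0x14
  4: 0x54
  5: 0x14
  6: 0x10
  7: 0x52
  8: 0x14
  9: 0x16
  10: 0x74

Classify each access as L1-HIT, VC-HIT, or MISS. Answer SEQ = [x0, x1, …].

SEQ = [MISS, MISS, L1-HIT, MISS, VC-HIT, VC-HIT, L1-HIT, VC-HIT, VC-HIT, L1-HIT, VC-HIT]

0: 0x56 (blk 10, set 0) → MISS  vc=[]
1: 0x74 (blk 14, set 0) → MISS  vc=[10]
2: 0x71 (blk 14, set 0) → L1-HIT  vc=[10]
3: 0x14 (blk 2, set 0) → MISS  vc=[10, 14]
4: 0x54 (blk 10, set 0) → VC-HIT  vc=[2, 14]
5: 0x14 (blk 2, set 0) → VC-HIT  vc=[10, 14]
6: 0x10 (blk 2, set 0) → L1-HIT  vc=[10, 14]
7: 0x52 (blk 10, set 0) → VC-HIT  vc=[2, 14]
8: 0x14 (blk 2, set 0) → VC-HIT  vc=[10, 14]
9: 0x16 (blk 2, set 0) → L1-HIT  vc=[10, 14]
10: 0x74 (blk 14, set 0) → VC-HIT  vc=[10, 2]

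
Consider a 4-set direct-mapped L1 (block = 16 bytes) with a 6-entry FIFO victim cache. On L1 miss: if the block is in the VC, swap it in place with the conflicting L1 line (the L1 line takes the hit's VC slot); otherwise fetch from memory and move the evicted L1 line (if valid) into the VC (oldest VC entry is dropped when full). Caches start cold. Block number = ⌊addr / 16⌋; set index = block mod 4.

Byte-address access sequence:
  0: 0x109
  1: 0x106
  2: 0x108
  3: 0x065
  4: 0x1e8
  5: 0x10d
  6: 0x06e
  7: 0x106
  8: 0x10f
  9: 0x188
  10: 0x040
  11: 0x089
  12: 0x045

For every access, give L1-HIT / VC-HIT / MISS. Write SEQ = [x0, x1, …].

SEQ = [MISS, L1-HIT, L1-HIT, MISS, MISS, L1-HIT, VC-HIT, L1-HIT, L1-HIT, MISS, MISS, MISS, VC-HIT]

  [0] addr=0x109 blk=16 s=0: MISS | VC []
  [1] addr=0x106 blk=16 s=0: L1-HIT | VC []
  [2] addr=0x108 blk=16 s=0: L1-HIT | VC []
  [3] addr=0x65 blk=6 s=2: MISS | VC []
  [4] addr=0x1e8 blk=30 s=2: MISS | VC [6]
  [5] addr=0x10d blk=16 s=0: L1-HIT | VC [6]
  [6] addr=0x6e blk=6 s=2: VC-HIT | VC [30]
  [7] addr=0x106 blk=16 s=0: L1-HIT | VC [30]
  [8] addr=0x10f blk=16 s=0: L1-HIT | VC [30]
  [9] addr=0x188 blk=24 s=0: MISS | VC [30, 16]
  [10] addr=0x40 blk=4 s=0: MISS | VC [30, 16, 24]
  [11] addr=0x89 blk=8 s=0: MISS | VC [30, 16, 24, 4]
  [12] addr=0x45 blk=4 s=0: VC-HIT | VC [30, 16, 24, 8]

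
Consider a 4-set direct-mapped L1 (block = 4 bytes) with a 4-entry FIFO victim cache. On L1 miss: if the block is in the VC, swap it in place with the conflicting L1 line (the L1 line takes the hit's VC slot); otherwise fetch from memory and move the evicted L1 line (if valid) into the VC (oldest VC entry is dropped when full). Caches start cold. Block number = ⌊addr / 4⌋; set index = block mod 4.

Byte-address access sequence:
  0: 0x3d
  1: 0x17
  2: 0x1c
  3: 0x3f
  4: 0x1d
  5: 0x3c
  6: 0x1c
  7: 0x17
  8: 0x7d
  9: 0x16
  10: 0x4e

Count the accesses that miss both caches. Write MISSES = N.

MISSES = 5

  [0] addr=0x3d blk=15 s=3: MISS | VC []
  [1] addr=0x17 blk=5 s=1: MISS | VC []
  [2] addr=0x1c blk=7 s=3: MISS | VC [15]
  [3] addr=0x3f blk=15 s=3: VC-HIT | VC [7]
  [4] addr=0x1d blk=7 s=3: VC-HIT | VC [15]
  [5] addr=0x3c blk=15 s=3: VC-HIT | VC [7]
  [6] addr=0x1c blk=7 s=3: VC-HIT | VC [15]
  [7] addr=0x17 blk=5 s=1: L1-HIT | VC [15]
  [8] addr=0x7d blk=31 s=3: MISS | VC [15, 7]
  [9] addr=0x16 blk=5 s=1: L1-HIT | VC [15, 7]
  [10] addr=0x4e blk=19 s=3: MISS | VC [15, 7, 31]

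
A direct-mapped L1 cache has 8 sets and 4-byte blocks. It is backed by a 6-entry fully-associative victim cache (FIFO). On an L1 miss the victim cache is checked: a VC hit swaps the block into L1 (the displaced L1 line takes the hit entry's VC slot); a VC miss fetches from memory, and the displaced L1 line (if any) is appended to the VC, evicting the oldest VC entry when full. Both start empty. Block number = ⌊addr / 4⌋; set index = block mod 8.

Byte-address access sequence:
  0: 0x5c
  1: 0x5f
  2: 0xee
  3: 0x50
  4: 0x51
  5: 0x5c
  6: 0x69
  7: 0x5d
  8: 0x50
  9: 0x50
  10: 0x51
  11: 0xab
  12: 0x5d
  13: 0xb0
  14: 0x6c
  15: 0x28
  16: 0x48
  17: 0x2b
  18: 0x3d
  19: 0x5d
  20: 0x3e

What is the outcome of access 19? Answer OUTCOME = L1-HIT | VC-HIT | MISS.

OUTCOME = VC-HIT

#0 0x5c→b23/s7 MISS; vc=[]
#1 0x5f→b23/s7 L1-HIT; vc=[]
#2 0xee→b59/s3 MISS; vc=[]
#3 0x50→b20/s4 MISS; vc=[]
#4 0x51→b20/s4 L1-HIT; vc=[]
#5 0x5c→b23/s7 L1-HIT; vc=[]
#6 0x69→b26/s2 MISS; vc=[]
#7 0x5d→b23/s7 L1-HIT; vc=[]
#8 0x50→b20/s4 L1-HIT; vc=[]
#9 0x50→b20/s4 L1-HIT; vc=[]
#10 0x51→b20/s4 L1-HIT; vc=[]
#11 0xab→b42/s2 MISS; vc=[26]
#12 0x5d→b23/s7 L1-HIT; vc=[26]
#13 0xb0→b44/s4 MISS; vc=[26,20]
#14 0x6c→b27/s3 MISS; vc=[26,20,59]
#15 0x28→b10/s2 MISS; vc=[26,20,59,42]
#16 0x48→b18/s2 MISS; vc=[26,20,59,42,10]
#17 0x2b→b10/s2 VC-HIT; vc=[26,20,59,42,18]
#18 0x3d→b15/s7 MISS; vc=[26,20,59,42,18,23]
#19 0x5d→b23/s7 VC-HIT; vc=[26,20,59,42,18,15]
#20 0x3e→b15/s7 VC-HIT; vc=[26,20,59,42,18,23]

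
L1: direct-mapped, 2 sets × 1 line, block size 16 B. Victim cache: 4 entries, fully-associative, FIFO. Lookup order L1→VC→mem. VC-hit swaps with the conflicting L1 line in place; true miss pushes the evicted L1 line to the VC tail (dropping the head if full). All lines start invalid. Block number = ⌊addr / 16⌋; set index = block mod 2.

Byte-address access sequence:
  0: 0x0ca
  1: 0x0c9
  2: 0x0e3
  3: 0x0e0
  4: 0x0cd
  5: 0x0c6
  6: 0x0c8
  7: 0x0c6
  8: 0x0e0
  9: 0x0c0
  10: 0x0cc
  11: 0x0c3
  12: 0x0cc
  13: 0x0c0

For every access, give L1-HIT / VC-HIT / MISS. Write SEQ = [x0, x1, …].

SEQ = [MISS, L1-HIT, MISS, L1-HIT, VC-HIT, L1-HIT, L1-HIT, L1-HIT, VC-HIT, VC-HIT, L1-HIT, L1-HIT, L1-HIT, L1-HIT]

  [0] addr=0xca blk=12 s=0: MISS | VC []
  [1] addr=0xc9 blk=12 s=0: L1-HIT | VC []
  [2] addr=0xe3 blk=14 s=0: MISS | VC [12]
  [3] addr=0xe0 blk=14 s=0: L1-HIT | VC [12]
  [4] addr=0xcd blk=12 s=0: VC-HIT | VC [14]
  [5] addr=0xc6 blk=12 s=0: L1-HIT | VC [14]
  [6] addr=0xc8 blk=12 s=0: L1-HIT | VC [14]
  [7] addr=0xc6 blk=12 s=0: L1-HIT | VC [14]
  [8] addr=0xe0 blk=14 s=0: VC-HIT | VC [12]
  [9] addr=0xc0 blk=12 s=0: VC-HIT | VC [14]
  [10] addr=0xcc blk=12 s=0: L1-HIT | VC [14]
  [11] addr=0xc3 blk=12 s=0: L1-HIT | VC [14]
  [12] addr=0xcc blk=12 s=0: L1-HIT | VC [14]
  [13] addr=0xc0 blk=12 s=0: L1-HIT | VC [14]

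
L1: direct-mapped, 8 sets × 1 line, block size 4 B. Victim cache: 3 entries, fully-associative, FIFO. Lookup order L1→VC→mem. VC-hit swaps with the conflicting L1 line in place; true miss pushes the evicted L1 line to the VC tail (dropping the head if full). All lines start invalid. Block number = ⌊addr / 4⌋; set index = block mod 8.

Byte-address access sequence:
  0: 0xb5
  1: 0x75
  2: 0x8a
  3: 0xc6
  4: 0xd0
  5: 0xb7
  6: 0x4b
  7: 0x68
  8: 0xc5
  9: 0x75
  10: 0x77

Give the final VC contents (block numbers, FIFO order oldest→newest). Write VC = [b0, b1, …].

#0 0xb5→b45/s5 MISS; vc=[]
#1 0x75→b29/s5 MISS; vc=[45]
#2 0x8a→b34/s2 MISS; vc=[45]
#3 0xc6→b49/s1 MISS; vc=[45]
#4 0xd0→b52/s4 MISS; vc=[45]
#5 0xb7→b45/s5 VC-HIT; vc=[29]
#6 0x4b→b18/s2 MISS; vc=[29,34]
#7 0x68→b26/s2 MISS; vc=[29,34,18]
#8 0xc5→b49/s1 L1-HIT; vc=[29,34,18]
#9 0x75→b29/s5 VC-HIT; vc=[45,34,18]
#10 0x77→b29/s5 L1-HIT; vc=[45,34,18]

VC = [45, 34, 18]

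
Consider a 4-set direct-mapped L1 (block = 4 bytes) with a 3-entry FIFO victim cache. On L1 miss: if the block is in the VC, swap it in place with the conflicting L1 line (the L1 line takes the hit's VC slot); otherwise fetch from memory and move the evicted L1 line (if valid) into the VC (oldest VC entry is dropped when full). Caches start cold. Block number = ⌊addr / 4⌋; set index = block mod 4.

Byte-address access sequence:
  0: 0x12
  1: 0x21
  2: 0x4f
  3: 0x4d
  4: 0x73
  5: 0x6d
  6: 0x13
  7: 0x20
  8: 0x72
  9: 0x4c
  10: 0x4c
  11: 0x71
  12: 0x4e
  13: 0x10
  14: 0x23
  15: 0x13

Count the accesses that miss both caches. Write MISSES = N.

MISSES = 5

#0 0x12→b4/s0 MISS; vc=[]
#1 0x21→b8/s0 MISS; vc=[4]
#2 0x4f→b19/s3 MISS; vc=[4]
#3 0x4d→b19/s3 L1-HIT; vc=[4]
#4 0x73→b28/s0 MISS; vc=[4,8]
#5 0x6d→b27/s3 MISS; vc=[4,8,19]
#6 0x13→b4/s0 VC-HIT; vc=[28,8,19]
#7 0x20→b8/s0 VC-HIT; vc=[28,4,19]
#8 0x72→b28/s0 VC-HIT; vc=[8,4,19]
#9 0x4c→b19/s3 VC-HIT; vc=[8,4,27]
#10 0x4c→b19/s3 L1-HIT; vc=[8,4,27]
#11 0x71→b28/s0 L1-HIT; vc=[8,4,27]
#12 0x4e→b19/s3 L1-HIT; vc=[8,4,27]
#13 0x10→b4/s0 VC-HIT; vc=[8,28,27]
#14 0x23→b8/s0 VC-HIT; vc=[4,28,27]
#15 0x13→b4/s0 VC-HIT; vc=[8,28,27]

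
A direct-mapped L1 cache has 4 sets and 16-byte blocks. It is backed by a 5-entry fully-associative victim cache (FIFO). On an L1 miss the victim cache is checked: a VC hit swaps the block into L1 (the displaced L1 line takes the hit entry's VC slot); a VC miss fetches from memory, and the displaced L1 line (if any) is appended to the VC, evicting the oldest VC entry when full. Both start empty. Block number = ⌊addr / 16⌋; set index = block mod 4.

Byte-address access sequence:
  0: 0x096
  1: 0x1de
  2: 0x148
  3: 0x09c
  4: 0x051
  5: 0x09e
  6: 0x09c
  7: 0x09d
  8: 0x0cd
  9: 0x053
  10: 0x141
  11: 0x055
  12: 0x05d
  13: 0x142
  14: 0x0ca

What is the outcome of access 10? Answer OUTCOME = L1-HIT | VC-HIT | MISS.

#0 0x96→b9/s1 MISS; vc=[]
#1 0x1de→b29/s1 MISS; vc=[9]
#2 0x148→b20/s0 MISS; vc=[9]
#3 0x9c→b9/s1 VC-HIT; vc=[29]
#4 0x51→b5/s1 MISS; vc=[29,9]
#5 0x9e→b9/s1 VC-HIT; vc=[29,5]
#6 0x9c→b9/s1 L1-HIT; vc=[29,5]
#7 0x9d→b9/s1 L1-HIT; vc=[29,5]
#8 0xcd→b12/s0 MISS; vc=[29,5,20]
#9 0x53→b5/s1 VC-HIT; vc=[29,9,20]
#10 0x141→b20/s0 VC-HIT; vc=[29,9,12]
#11 0x55→b5/s1 L1-HIT; vc=[29,9,12]
#12 0x5d→b5/s1 L1-HIT; vc=[29,9,12]
#13 0x142→b20/s0 L1-HIT; vc=[29,9,12]
#14 0xca→b12/s0 VC-HIT; vc=[29,9,20]

OUTCOME = VC-HIT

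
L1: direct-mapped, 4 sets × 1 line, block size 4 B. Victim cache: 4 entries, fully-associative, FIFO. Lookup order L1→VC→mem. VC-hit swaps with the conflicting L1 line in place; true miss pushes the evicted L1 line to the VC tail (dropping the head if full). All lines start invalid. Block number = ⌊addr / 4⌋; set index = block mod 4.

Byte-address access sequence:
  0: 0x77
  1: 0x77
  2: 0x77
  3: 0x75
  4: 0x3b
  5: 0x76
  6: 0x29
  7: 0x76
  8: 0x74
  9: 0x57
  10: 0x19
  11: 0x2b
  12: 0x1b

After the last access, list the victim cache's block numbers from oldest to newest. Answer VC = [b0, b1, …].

  [0] addr=0x77 blk=29 s=1: MISS | VC []
  [1] addr=0x77 blk=29 s=1: L1-HIT | VC []
  [2] addr=0x77 blk=29 s=1: L1-HIT | VC []
  [3] addr=0x75 blk=29 s=1: L1-HIT | VC []
  [4] addr=0x3b blk=14 s=2: MISS | VC []
  [5] addr=0x76 blk=29 s=1: L1-HIT | VC []
  [6] addr=0x29 blk=10 s=2: MISS | VC [14]
  [7] addr=0x76 blk=29 s=1: L1-HIT | VC [14]
  [8] addr=0x74 blk=29 s=1: L1-HIT | VC [14]
  [9] addr=0x57 blk=21 s=1: MISS | VC [14, 29]
  [10] addr=0x19 blk=6 s=2: MISS | VC [14, 29, 10]
  [11] addr=0x2b blk=10 s=2: VC-HIT | VC [14, 29, 6]
  [12] addr=0x1b blk=6 s=2: VC-HIT | VC [14, 29, 10]

VC = [14, 29, 10]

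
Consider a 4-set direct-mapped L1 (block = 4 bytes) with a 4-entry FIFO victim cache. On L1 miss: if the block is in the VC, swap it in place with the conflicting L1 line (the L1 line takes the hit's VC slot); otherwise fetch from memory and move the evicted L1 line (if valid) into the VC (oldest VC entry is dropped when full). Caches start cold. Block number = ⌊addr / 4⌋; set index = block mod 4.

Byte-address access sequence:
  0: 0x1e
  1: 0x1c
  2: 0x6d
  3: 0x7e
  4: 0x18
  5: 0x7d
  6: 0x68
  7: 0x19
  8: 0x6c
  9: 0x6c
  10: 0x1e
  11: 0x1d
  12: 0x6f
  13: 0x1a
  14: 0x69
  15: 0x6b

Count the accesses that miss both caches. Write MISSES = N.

#0 0x1e→b7/s3 MISS; vc=[]
#1 0x1c→b7/s3 L1-HIT; vc=[]
#2 0x6d→b27/s3 MISS; vc=[7]
#3 0x7e→b31/s3 MISS; vc=[7,27]
#4 0x18→b6/s2 MISS; vc=[7,27]
#5 0x7d→b31/s3 L1-HIT; vc=[7,27]
#6 0x68→b26/s2 MISS; vc=[7,27,6]
#7 0x19→b6/s2 VC-HIT; vc=[7,27,26]
#8 0x6c→b27/s3 VC-HIT; vc=[7,31,26]
#9 0x6c→b27/s3 L1-HIT; vc=[7,31,26]
#10 0x1e→b7/s3 VC-HIT; vc=[27,31,26]
#11 0x1d→b7/s3 L1-HIT; vc=[27,31,26]
#12 0x6f→b27/s3 VC-HIT; vc=[7,31,26]
#13 0x1a→b6/s2 L1-HIT; vc=[7,31,26]
#14 0x69→b26/s2 VC-HIT; vc=[7,31,6]
#15 0x6b→b26/s2 L1-HIT; vc=[7,31,6]

MISSES = 5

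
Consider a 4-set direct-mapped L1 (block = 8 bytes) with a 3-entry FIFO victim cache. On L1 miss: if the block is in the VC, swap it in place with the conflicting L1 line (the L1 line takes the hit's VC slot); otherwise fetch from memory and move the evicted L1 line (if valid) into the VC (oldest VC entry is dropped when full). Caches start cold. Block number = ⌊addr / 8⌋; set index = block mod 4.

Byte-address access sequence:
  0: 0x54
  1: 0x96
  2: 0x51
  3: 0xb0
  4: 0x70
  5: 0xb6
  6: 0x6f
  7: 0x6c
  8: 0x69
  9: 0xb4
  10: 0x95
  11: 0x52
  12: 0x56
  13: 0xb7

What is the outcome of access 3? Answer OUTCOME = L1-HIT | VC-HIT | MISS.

#0 0x54→b10/s2 MISS; vc=[]
#1 0x96→b18/s2 MISS; vc=[10]
#2 0x51→b10/s2 VC-HIT; vc=[18]
#3 0xb0→b22/s2 MISS; vc=[18,10]
#4 0x70→b14/s2 MISS; vc=[18,10,22]
#5 0xb6→b22/s2 VC-HIT; vc=[18,10,14]
#6 0x6f→b13/s1 MISS; vc=[18,10,14]
#7 0x6c→b13/s1 L1-HIT; vc=[18,10,14]
#8 0x69→b13/s1 L1-HIT; vc=[18,10,14]
#9 0xb4→b22/s2 L1-HIT; vc=[18,10,14]
#10 0x95→b18/s2 VC-HIT; vc=[22,10,14]
#11 0x52→b10/s2 VC-HIT; vc=[22,18,14]
#12 0x56→b10/s2 L1-HIT; vc=[22,18,14]
#13 0xb7→b22/s2 VC-HIT; vc=[10,18,14]

OUTCOME = MISS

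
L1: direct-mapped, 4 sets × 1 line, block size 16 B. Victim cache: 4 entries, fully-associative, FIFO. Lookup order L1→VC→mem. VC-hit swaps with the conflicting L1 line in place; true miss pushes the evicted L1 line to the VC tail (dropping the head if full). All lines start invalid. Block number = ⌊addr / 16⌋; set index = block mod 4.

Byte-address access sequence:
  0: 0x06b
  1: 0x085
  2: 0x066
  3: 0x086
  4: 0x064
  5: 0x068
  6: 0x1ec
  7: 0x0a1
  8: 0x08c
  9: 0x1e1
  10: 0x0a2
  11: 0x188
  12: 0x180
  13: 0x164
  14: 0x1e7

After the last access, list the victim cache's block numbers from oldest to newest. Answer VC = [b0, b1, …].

0: 0x6b (blk 6, set 2) → MISS  vc=[]
1: 0x85 (blk 8, set 0) → MISS  vc=[]
2: 0x66 (blk 6, set 2) → L1-HIT  vc=[]
3: 0x86 (blk 8, set 0) → L1-HIT  vc=[]
4: 0x64 (blk 6, set 2) → L1-HIT  vc=[]
5: 0x68 (blk 6, set 2) → L1-HIT  vc=[]
6: 0x1ec (blk 30, set 2) → MISS  vc=[6]
7: 0xa1 (blk 10, set 2) → MISS  vc=[6, 30]
8: 0x8c (blk 8, set 0) → L1-HIT  vc=[6, 30]
9: 0x1e1 (blk 30, set 2) → VC-HIT  vc=[6, 10]
10: 0xa2 (blk 10, set 2) → VC-HIT  vc=[6, 30]
11: 0x188 (blk 24, set 0) → MISS  vc=[6, 30, 8]
12: 0x180 (blk 24, set 0) → L1-HIT  vc=[6, 30, 8]
13: 0x164 (blk 22, set 2) → MISS  vc=[6, 30, 8, 10]
14: 0x1e7 (blk 30, set 2) → VC-HIT  vc=[6, 22, 8, 10]

VC = [6, 22, 8, 10]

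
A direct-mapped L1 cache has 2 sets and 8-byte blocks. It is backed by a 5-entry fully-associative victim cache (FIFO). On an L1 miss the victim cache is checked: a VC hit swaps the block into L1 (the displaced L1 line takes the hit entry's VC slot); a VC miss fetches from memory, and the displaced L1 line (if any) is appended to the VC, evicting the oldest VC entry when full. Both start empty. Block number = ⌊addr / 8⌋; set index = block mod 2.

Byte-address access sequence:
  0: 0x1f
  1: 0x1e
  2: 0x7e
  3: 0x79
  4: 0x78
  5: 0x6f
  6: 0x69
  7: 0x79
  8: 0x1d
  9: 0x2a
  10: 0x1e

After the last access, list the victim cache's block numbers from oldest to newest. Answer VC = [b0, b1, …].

VC = [15, 13, 5]

#0 0x1f→b3/s1 MISS; vc=[]
#1 0x1e→b3/s1 L1-HIT; vc=[]
#2 0x7e→b15/s1 MISS; vc=[3]
#3 0x79→b15/s1 L1-HIT; vc=[3]
#4 0x78→b15/s1 L1-HIT; vc=[3]
#5 0x6f→b13/s1 MISS; vc=[3,15]
#6 0x69→b13/s1 L1-HIT; vc=[3,15]
#7 0x79→b15/s1 VC-HIT; vc=[3,13]
#8 0x1d→b3/s1 VC-HIT; vc=[15,13]
#9 0x2a→b5/s1 MISS; vc=[15,13,3]
#10 0x1e→b3/s1 VC-HIT; vc=[15,13,5]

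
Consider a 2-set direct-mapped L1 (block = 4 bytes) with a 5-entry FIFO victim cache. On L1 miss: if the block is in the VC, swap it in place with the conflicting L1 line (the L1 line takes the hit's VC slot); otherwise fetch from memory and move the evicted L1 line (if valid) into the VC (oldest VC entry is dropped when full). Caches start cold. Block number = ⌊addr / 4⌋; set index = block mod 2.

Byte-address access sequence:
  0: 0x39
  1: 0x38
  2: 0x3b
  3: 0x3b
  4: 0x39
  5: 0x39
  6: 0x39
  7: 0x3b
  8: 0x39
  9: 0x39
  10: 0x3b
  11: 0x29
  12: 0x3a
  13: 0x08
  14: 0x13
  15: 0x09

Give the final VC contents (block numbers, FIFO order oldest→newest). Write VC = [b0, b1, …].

VC = [10, 14, 4]

#0 0x39→b14/s0 MISS; vc=[]
#1 0x38→b14/s0 L1-HIT; vc=[]
#2 0x3b→b14/s0 L1-HIT; vc=[]
#3 0x3b→b14/s0 L1-HIT; vc=[]
#4 0x39→b14/s0 L1-HIT; vc=[]
#5 0x39→b14/s0 L1-HIT; vc=[]
#6 0x39→b14/s0 L1-HIT; vc=[]
#7 0x3b→b14/s0 L1-HIT; vc=[]
#8 0x39→b14/s0 L1-HIT; vc=[]
#9 0x39→b14/s0 L1-HIT; vc=[]
#10 0x3b→b14/s0 L1-HIT; vc=[]
#11 0x29→b10/s0 MISS; vc=[14]
#12 0x3a→b14/s0 VC-HIT; vc=[10]
#13 0x8→b2/s0 MISS; vc=[10,14]
#14 0x13→b4/s0 MISS; vc=[10,14,2]
#15 0x9→b2/s0 VC-HIT; vc=[10,14,4]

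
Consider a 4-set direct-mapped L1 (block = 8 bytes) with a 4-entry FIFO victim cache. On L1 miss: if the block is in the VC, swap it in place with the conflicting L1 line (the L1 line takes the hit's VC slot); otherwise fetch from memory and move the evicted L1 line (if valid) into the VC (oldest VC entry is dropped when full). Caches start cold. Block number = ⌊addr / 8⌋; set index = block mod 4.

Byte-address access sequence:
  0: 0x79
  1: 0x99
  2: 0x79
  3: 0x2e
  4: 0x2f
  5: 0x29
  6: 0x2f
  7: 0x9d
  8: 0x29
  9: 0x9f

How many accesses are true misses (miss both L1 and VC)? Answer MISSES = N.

#0 0x79→b15/s3 MISS; vc=[]
#1 0x99→b19/s3 MISS; vc=[15]
#2 0x79→b15/s3 VC-HIT; vc=[19]
#3 0x2e→b5/s1 MISS; vc=[19]
#4 0x2f→b5/s1 L1-HIT; vc=[19]
#5 0x29→b5/s1 L1-HIT; vc=[19]
#6 0x2f→b5/s1 L1-HIT; vc=[19]
#7 0x9d→b19/s3 VC-HIT; vc=[15]
#8 0x29→b5/s1 L1-HIT; vc=[15]
#9 0x9f→b19/s3 L1-HIT; vc=[15]

MISSES = 3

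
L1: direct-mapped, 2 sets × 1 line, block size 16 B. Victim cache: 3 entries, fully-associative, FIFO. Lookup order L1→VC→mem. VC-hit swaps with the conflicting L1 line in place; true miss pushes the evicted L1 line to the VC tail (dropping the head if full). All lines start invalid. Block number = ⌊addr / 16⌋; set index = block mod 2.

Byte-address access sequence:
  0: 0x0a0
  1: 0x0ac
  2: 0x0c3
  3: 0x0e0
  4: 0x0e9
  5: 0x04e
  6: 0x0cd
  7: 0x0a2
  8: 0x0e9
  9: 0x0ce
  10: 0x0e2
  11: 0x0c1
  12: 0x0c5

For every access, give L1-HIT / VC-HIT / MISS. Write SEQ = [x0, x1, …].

#0 0xa0→b10/s0 MISS; vc=[]
#1 0xac→b10/s0 L1-HIT; vc=[]
#2 0xc3→b12/s0 MISS; vc=[10]
#3 0xe0→b14/s0 MISS; vc=[10,12]
#4 0xe9→b14/s0 L1-HIT; vc=[10,12]
#5 0x4e→b4/s0 MISS; vc=[10,12,14]
#6 0xcd→b12/s0 VC-HIT; vc=[10,4,14]
#7 0xa2→b10/s0 VC-HIT; vc=[12,4,14]
#8 0xe9→b14/s0 VC-HIT; vc=[12,4,10]
#9 0xce→b12/s0 VC-HIT; vc=[14,4,10]
#10 0xe2→b14/s0 VC-HIT; vc=[12,4,10]
#11 0xc1→b12/s0 VC-HIT; vc=[14,4,10]
#12 0xc5→b12/s0 L1-HIT; vc=[14,4,10]

SEQ = [MISS, L1-HIT, MISS, MISS, L1-HIT, MISS, VC-HIT, VC-HIT, VC-HIT, VC-HIT, VC-HIT, VC-HIT, L1-HIT]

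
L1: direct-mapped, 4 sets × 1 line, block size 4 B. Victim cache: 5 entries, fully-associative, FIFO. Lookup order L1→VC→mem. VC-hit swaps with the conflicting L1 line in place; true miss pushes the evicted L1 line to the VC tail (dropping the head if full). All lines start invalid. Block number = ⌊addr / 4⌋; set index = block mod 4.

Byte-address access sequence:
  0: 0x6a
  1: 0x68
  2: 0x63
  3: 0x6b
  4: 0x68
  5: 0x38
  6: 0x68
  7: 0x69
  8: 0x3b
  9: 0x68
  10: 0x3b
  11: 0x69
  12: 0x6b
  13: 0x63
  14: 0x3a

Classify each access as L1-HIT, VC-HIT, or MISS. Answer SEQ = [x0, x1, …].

SEQ = [MISS, L1-HIT, MISS, L1-HIT, L1-HIT, MISS, VC-HIT, L1-HIT, VC-HIT, VC-HIT, VC-HIT, VC-HIT, L1-HIT, L1-HIT, VC-HIT]

0: 0x6a (blk 26, set 2) → MISS  vc=[]
1: 0x68 (blk 26, set 2) → L1-HIT  vc=[]
2: 0x63 (blk 24, set 0) → MISS  vc=[]
3: 0x6b (blk 26, set 2) → L1-HIT  vc=[]
4: 0x68 (blk 26, set 2) → L1-HIT  vc=[]
5: 0x38 (blk 14, set 2) → MISS  vc=[26]
6: 0x68 (blk 26, set 2) → VC-HIT  vc=[14]
7: 0x69 (blk 26, set 2) → L1-HIT  vc=[14]
8: 0x3b (blk 14, set 2) → VC-HIT  vc=[26]
9: 0x68 (blk 26, set 2) → VC-HIT  vc=[14]
10: 0x3b (blk 14, set 2) → VC-HIT  vc=[26]
11: 0x69 (blk 26, set 2) → VC-HIT  vc=[14]
12: 0x6b (blk 26, set 2) → L1-HIT  vc=[14]
13: 0x63 (blk 24, set 0) → L1-HIT  vc=[14]
14: 0x3a (blk 14, set 2) → VC-HIT  vc=[26]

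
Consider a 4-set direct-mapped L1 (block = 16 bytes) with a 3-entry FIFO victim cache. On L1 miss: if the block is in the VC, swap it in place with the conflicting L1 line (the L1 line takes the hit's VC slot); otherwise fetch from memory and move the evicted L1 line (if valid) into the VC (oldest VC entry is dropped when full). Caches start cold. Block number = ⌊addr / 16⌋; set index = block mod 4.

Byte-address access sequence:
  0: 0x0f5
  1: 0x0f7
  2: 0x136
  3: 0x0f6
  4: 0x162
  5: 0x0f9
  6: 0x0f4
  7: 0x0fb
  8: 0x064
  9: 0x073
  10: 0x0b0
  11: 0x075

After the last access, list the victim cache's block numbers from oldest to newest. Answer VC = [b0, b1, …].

VC = [22, 15, 11]

0: 0xf5 (blk 15, set 3) → MISS  vc=[]
1: 0xf7 (blk 15, set 3) → L1-HIT  vc=[]
2: 0x136 (blk 19, set 3) → MISS  vc=[15]
3: 0xf6 (blk 15, set 3) → VC-HIT  vc=[19]
4: 0x162 (blk 22, set 2) → MISS  vc=[19]
5: 0xf9 (blk 15, set 3) → L1-HIT  vc=[19]
6: 0xf4 (blk 15, set 3) → L1-HIT  vc=[19]
7: 0xfb (blk 15, set 3) → L1-HIT  vc=[19]
8: 0x64 (blk 6, set 2) → MISS  vc=[19, 22]
9: 0x73 (blk 7, set 3) → MISS  vc=[19, 22, 15]
10: 0xb0 (blk 11, set 3) → MISS  vc=[22, 15, 7]
11: 0x75 (blk 7, set 3) → VC-HIT  vc=[22, 15, 11]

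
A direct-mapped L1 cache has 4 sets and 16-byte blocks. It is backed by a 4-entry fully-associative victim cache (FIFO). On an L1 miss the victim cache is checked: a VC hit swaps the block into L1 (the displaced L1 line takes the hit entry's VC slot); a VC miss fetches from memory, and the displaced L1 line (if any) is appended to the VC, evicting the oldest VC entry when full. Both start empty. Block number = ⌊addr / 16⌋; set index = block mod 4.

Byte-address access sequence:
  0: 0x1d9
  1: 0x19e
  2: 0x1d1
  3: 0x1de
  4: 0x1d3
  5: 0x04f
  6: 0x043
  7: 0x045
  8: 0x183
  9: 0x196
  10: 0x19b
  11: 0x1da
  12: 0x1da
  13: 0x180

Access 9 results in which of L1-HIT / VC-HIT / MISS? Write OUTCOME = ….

OUTCOME = VC-HIT

0: 0x1d9 (blk 29, set 1) → MISS  vc=[]
1: 0x19e (blk 25, set 1) → MISS  vc=[29]
2: 0x1d1 (blk 29, set 1) → VC-HIT  vc=[25]
3: 0x1de (blk 29, set 1) → L1-HIT  vc=[25]
4: 0x1d3 (blk 29, set 1) → L1-HIT  vc=[25]
5: 0x4f (blk 4, set 0) → MISS  vc=[25]
6: 0x43 (blk 4, set 0) → L1-HIT  vc=[25]
7: 0x45 (blk 4, set 0) → L1-HIT  vc=[25]
8: 0x183 (blk 24, set 0) → MISS  vc=[25, 4]
9: 0x196 (blk 25, set 1) → VC-HIT  vc=[29, 4]
10: 0x19b (blk 25, set 1) → L1-HIT  vc=[29, 4]
11: 0x1da (blk 29, set 1) → VC-HIT  vc=[25, 4]
12: 0x1da (blk 29, set 1) → L1-HIT  vc=[25, 4]
13: 0x180 (blk 24, set 0) → L1-HIT  vc=[25, 4]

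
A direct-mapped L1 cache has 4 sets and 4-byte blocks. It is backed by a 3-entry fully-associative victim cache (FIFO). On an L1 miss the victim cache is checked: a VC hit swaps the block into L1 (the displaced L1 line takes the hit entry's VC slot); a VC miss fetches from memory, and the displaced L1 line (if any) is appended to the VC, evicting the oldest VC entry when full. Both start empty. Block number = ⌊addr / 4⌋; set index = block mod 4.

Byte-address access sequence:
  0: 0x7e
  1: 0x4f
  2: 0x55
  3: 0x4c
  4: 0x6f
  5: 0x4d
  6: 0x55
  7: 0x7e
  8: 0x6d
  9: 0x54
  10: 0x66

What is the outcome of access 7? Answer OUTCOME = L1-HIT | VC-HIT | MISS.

0: 0x7e (blk 31, set 3) → MISS  vc=[]
1: 0x4f (blk 19, set 3) → MISS  vc=[31]
2: 0x55 (blk 21, set 1) → MISS  vc=[31]
3: 0x4c (blk 19, set 3) → L1-HIT  vc=[31]
4: 0x6f (blk 27, set 3) → MISS  vc=[31, 19]
5: 0x4d (blk 19, set 3) → VC-HIT  vc=[31, 27]
6: 0x55 (blk 21, set 1) → L1-HIT  vc=[31, 27]
7: 0x7e (blk 31, set 3) → VC-HIT  vc=[19, 27]
8: 0x6d (blk 27, set 3) → VC-HIT  vc=[19, 31]
9: 0x54 (blk 21, set 1) → L1-HIT  vc=[19, 31]
10: 0x66 (blk 25, set 1) → MISS  vc=[19, 31, 21]

OUTCOME = VC-HIT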